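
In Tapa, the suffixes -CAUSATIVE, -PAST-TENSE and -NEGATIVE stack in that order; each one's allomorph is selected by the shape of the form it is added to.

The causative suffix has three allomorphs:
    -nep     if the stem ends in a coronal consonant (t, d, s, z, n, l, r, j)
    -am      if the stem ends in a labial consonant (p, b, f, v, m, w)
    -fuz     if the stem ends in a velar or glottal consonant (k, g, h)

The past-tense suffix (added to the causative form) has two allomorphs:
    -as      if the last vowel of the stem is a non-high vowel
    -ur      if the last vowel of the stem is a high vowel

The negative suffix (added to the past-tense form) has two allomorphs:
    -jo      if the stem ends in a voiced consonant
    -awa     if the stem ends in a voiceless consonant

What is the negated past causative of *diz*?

*diz*: final consonant = /z/, coronal → -nep → *diznep*.
The causative form *diznep* — last vowel /e/ (a non-high vowel) → -as → *diznepas*.
The past-tense form *diznepas* — final consonant /s/ (voiceless) → -awa → *diznepasawa*.

diznepasawa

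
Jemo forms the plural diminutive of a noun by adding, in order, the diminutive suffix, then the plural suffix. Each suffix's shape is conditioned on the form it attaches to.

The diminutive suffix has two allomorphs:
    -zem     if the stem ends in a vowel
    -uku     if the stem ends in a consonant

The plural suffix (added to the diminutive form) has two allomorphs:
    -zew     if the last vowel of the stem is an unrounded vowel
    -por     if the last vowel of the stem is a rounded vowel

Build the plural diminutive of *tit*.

titukupor

*tit*: final sound = /t/, a consonant → -uku → *tituku*.
Since the last vowel of the diminutive form *tituku* is /u/ (a rounded vowel), it takes -por, giving *titukupor*.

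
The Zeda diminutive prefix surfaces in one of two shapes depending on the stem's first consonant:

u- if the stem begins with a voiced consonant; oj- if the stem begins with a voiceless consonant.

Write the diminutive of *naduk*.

unaduk

Since the first consonant of *naduk* is /n/ (voiced), it takes u-, giving *unaduk*.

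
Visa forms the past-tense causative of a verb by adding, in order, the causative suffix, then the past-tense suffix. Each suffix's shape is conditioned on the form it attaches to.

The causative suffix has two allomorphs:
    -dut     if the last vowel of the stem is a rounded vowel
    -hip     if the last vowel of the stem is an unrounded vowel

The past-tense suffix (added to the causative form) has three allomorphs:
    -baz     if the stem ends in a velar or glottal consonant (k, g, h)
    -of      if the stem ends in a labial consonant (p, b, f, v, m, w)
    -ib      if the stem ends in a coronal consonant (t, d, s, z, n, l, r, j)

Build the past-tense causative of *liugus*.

The last vowel of *liugus* is /u/, which is a rounded vowel, so the causative suffix is -dut, giving *liugusdut*.
The causative form *liugusdut*: final consonant = /t/, coronal → -ib → *liugusdutib*.

liugusdutib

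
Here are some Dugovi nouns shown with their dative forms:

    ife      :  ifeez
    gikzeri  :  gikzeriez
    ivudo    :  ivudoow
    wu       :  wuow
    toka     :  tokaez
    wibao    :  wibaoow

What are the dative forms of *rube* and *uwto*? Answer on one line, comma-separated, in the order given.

rubeez, uwtoow

The alternation tracks the last vowel of the stem — -ow when the last vowel of the stem is a rounded vowel (*ivudo*, *wu*, *wibao*); -ez when the last vowel of the stem is an unrounded vowel (*ife*, *gikzeri*, *toka*).
The last vowel of *rube* is /e/, which is an unrounded vowel, so the suffix is -ez, giving *rubeez*.
*uwto* — last vowel /o/ (a rounded vowel) → -ow → *uwtoow*.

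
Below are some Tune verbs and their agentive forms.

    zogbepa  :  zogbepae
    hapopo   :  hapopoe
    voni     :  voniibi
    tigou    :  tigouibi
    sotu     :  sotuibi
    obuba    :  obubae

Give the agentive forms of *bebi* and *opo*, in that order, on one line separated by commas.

Looking at the last vowel of each stem: -ibi when the last vowel of the stem is a high vowel (*voni*, *tigou*, *sotu*); -e when the last vowel of the stem is a non-high vowel (*zogbepa*, *hapopo*, *obuba*).
The last vowel of *bebi* is /i/, which is a high vowel, so the suffix is -ibi, giving *bebiibi*.
*opo*: last vowel = /o/, a non-high vowel → -e → *opoe*.

bebiibi, opoe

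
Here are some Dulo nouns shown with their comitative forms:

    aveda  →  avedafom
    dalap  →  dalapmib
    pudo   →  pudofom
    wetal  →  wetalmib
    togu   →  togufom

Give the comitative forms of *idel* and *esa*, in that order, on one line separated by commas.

The suffix is conditioned by the final sound: -mib when the stem ends in a consonant (*dalap*, *wetal*); -fom when the stem ends in a vowel (*aveda*, *pudo*, *togu*).
*idel*: final sound = /l/, a consonant → -mib → *idelmib*.
Since the final sound of *esa* is /a/ (a vowel), it takes -fom, giving *esafom*.

idelmib, esafom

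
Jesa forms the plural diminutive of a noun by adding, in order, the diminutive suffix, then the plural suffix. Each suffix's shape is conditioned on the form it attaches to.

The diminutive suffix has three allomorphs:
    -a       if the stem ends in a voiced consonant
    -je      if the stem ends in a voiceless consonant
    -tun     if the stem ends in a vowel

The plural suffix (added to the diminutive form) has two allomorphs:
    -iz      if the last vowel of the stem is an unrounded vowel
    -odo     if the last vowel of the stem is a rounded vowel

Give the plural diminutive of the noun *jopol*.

*jopol*: final sound = /l/, a voiced consonant → -a → *jopola*.
Since the last vowel of the diminutive form *jopola* is /a/ (an unrounded vowel), it takes -iz, giving *jopolaiz*.

jopolaiz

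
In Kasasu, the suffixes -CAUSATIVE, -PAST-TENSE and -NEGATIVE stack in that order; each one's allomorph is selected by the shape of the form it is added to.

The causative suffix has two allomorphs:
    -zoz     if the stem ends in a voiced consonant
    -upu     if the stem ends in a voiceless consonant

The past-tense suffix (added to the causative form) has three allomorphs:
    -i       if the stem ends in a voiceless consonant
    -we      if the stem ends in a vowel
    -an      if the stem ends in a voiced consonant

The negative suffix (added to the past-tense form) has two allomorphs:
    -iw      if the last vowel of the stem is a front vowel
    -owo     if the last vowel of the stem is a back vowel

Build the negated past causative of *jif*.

Since the final consonant of *jif* is /f/ (voiceless), it takes -upu, giving *jifupu*.
Since the final sound of the causative form *jifupu* is /u/ (a vowel), it takes -we, giving *jifupuwe*.
The past-tense form *jifupuwe*: last vowel = /e/, a front vowel → -iw → *jifupuweiw*.

jifupuweiw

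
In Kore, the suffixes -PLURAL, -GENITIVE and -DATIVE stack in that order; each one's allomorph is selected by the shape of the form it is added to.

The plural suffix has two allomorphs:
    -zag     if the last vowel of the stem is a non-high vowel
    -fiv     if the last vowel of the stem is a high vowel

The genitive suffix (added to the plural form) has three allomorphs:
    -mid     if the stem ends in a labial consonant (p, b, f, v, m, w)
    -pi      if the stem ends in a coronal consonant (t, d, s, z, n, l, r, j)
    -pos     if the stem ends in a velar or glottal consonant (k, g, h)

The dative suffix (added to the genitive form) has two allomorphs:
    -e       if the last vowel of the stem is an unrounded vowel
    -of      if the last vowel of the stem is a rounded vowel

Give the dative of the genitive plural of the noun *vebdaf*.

*vebdaf* — last vowel /a/ (a non-high vowel) → -zag → *vebdafzag*.
Since the final consonant of the plural form *vebdafzag* is /g/ (velar/glottal), it takes -pos, giving *vebdafzagpos*.
The last vowel of the genitive form *vebdafzagpos* is /o/, which is a rounded vowel, so the dative suffix is -of, giving *vebdafzagposof*.

vebdafzagposof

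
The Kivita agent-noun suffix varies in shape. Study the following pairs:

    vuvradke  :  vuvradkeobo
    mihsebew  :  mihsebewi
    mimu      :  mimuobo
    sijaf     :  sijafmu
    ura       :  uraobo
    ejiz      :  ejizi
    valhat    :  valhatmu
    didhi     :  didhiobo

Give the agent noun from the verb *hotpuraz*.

The pattern is voicing of the final sound: -mu when the stem ends in a voiceless consonant (*sijaf*, *valhat*); -i when the stem ends in a voiced consonant (*mihsebew*, *ejiz*); -obo when the stem ends in a vowel (*vuvradke*, *mimu*, *ura*, *didhi*).
*hotpuraz*: final sound = /z/, a voiced consonant → -i → *hotpurazi*.

hotpurazi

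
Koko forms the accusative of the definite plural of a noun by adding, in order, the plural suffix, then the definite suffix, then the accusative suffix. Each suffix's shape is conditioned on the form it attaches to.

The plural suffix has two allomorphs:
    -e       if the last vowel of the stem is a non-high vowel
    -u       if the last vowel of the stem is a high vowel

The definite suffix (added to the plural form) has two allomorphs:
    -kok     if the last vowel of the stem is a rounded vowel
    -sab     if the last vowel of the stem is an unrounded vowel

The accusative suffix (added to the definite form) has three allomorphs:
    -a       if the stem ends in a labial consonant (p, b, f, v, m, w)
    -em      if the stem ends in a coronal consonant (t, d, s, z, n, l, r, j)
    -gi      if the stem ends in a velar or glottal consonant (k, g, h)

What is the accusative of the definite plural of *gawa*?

gawaesaba

*gawa*: last vowel = /a/, a non-high vowel → -e → *gawae*.
The plural form *gawae* — last vowel /e/ (an unrounded vowel) → -sab → *gawaesab*.
Since the final consonant of the definite form *gawaesab* is /b/ (labial), it takes -a, giving *gawaesaba*.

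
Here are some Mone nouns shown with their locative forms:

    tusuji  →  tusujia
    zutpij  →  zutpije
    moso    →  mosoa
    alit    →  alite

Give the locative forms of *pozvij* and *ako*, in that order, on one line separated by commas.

Looking at the final sound of each stem: -e when the stem ends in a consonant (*zutpij*, *alit*); -a when the stem ends in a vowel (*tusuji*, *moso*).
*pozvij*: final sound = /j/, a consonant → -e → *pozvije*.
*ako* — final sound /o/ (a vowel) → -a → *akoa*.

pozvije, akoa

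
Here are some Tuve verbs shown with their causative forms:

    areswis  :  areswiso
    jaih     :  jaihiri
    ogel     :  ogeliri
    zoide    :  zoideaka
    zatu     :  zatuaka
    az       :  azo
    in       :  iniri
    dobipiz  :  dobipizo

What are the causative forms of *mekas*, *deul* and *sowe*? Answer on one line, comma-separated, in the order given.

Looking at the final sound of each stem: -o when the stem ends in a sibilant (*areswis*, *az*, *dobipiz*); -iri when the stem ends in a non-sibilant consonant (*jaih*, *ogel*, *in*); -aka when the stem ends in a vowel (*zoide*, *zatu*).
Since the final sound of *mekas* is /s/ (a sibilant), it takes -o, giving *mekaso*.
*deul*: final sound = /l/, a non-sibilant consonant → -iri → *deuliri*.
The final sound of *sowe* is /e/, which is a vowel, so the suffix is -aka, giving *soweaka*.

mekaso, deuliri, soweaka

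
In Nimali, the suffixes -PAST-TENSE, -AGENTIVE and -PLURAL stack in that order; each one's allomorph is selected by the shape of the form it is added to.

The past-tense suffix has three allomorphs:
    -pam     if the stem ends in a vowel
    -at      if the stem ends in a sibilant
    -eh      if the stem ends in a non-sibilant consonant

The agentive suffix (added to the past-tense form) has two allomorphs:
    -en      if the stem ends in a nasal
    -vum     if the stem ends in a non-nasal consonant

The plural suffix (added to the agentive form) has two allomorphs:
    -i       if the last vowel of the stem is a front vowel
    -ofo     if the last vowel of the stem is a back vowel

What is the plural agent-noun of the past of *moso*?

mosopameni

*moso*: final sound = /o/, a vowel → -pam → *mosopam*.
The final consonant of the past-tense form *mosopam* is /m/, which is a nasal, so the agentive suffix is -en, giving *mosopamen*.
Since the last vowel of the agentive form *mosopamen* is /e/ (a front vowel), it takes -i, giving *mosopameni*.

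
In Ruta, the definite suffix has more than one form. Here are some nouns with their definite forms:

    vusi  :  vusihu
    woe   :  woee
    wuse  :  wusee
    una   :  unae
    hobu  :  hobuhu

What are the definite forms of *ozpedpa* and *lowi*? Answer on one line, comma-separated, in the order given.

ozpedpae, lowihu

The pattern is height harmony: -hu when the last vowel of the stem is a high vowel (*vusi*, *hobu*); -e when the last vowel of the stem is a non-high vowel (*woe*, *wuse*, *una*).
Since the last vowel of *ozpedpa* is /a/ (a non-high vowel), it takes -e, giving *ozpedpae*.
The last vowel of *lowi* is /i/, which is a high vowel, so the suffix is -hu, giving *lowihu*.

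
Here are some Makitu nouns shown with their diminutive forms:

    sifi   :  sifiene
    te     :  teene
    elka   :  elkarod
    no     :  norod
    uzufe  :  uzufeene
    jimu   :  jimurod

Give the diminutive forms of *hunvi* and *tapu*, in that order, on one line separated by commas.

hunviene, tapurod

The suffix is conditioned by the last vowel: -ene when the last vowel of the stem is a front vowel (*sifi*, *te*, *uzufe*); -rod when the last vowel of the stem is a back vowel (*elka*, *no*, *jimu*).
*hunvi* — last vowel /i/ (a front vowel) → -ene → *hunviene*.
*tapu* — last vowel /u/ (a back vowel) → -rod → *tapurod*.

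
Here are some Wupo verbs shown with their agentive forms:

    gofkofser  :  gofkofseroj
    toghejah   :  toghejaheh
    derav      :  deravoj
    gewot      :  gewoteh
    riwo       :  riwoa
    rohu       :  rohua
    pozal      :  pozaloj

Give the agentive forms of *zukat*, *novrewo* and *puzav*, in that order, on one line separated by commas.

The suffix is conditioned by the final sound: -eh when the stem ends in a voiceless consonant (*toghejah*, *gewot*); -oj when the stem ends in a voiced consonant (*gofkofser*, *derav*, *pozal*); -a when the stem ends in a vowel (*riwo*, *rohu*).
The final sound of *zukat* is /t/, which is a voiceless consonant, so the suffix is -eh, giving *zukateh*.
The final sound of *novrewo* is /o/, which is a vowel, so the suffix is -a, giving *novrewoa*.
The final sound of *puzav* is /v/, which is a voiced consonant, so the suffix is -oj, giving *puzavoj*.

zukateh, novrewoa, puzavoj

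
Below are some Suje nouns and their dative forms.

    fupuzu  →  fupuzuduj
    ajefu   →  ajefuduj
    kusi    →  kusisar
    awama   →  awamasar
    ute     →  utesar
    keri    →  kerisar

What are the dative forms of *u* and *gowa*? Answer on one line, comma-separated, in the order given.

uduj, gowasar

The pattern is rounding harmony: -duj when the last vowel of the stem is a rounded vowel (*fupuzu*, *ajefu*); -sar when the last vowel of the stem is an unrounded vowel (*kusi*, *awama*, *ute*, *keri*).
Since the last vowel of *u* is /u/ (a rounded vowel), it takes -duj, giving *uduj*.
The last vowel of *gowa* is /a/, which is an unrounded vowel, so the suffix is -sar, giving *gowasar*.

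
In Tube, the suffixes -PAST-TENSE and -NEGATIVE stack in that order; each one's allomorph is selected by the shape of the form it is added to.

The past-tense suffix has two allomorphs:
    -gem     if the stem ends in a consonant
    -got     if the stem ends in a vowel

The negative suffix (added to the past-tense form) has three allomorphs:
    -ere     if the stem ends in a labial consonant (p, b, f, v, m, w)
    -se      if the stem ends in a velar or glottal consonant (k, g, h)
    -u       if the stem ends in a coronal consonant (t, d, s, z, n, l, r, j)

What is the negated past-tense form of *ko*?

*ko* — final sound /o/ (a vowel) → -got → *kogot*.
The past-tense form *kogot* — final consonant /t/ (coronal) → -u → *kogotu*.

kogotu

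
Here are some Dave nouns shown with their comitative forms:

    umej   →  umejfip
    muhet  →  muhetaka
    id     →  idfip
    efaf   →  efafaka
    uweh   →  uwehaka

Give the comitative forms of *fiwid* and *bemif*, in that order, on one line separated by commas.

The pattern is voicing of the final consonant: -aka when the stem ends in a voiceless consonant (*muhet*, *efaf*, *uweh*); -fip when the stem ends in a voiced consonant (*umej*, *id*).
The final consonant of *fiwid* is /d/, which is voiced, so the suffix is -fip, giving *fiwidfip*.
Since the final consonant of *bemif* is /f/ (voiceless), it takes -aka, giving *bemifaka*.

fiwidfip, bemifaka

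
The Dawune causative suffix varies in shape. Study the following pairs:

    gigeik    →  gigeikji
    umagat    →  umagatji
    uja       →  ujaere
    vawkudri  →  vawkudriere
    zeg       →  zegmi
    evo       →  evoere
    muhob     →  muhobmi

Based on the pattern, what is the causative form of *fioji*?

Looking at the final sound of each stem: -ji when the stem ends in a voiceless consonant (*gigeik*, *umagat*); -mi when the stem ends in a voiced consonant (*zeg*, *muhob*); -ere when the stem ends in a vowel (*uja*, *vawkudri*, *evo*).
The final sound of *fioji* is /i/, which is a vowel, so the suffix is -ere, giving *fiojiere*.

fiojiere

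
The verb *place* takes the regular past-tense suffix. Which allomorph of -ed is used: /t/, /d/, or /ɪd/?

The stem *place* ends in a voiceless consonant other than /t/.
The -ed suffix is realized as /ɪd/ after /t, d/; as /t/ after other voiceless consonants; and as /d/ after other voiced sounds.
So -ed on *place* is pronounced /t/.

/t/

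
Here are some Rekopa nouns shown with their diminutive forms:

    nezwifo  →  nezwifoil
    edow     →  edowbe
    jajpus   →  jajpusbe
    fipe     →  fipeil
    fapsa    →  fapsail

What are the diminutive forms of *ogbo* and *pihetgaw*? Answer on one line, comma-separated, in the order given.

Looking at the final sound of each stem: -be when the stem ends in a consonant (*edow*, *jajpus*); -il when the stem ends in a vowel (*nezwifo*, *fipe*, *fapsa*).
Since the final sound of *ogbo* is /o/ (a vowel), it takes -il, giving *ogboil*.
*pihetgaw* — final sound /w/ (a consonant) → -be → *pihetgawbe*.

ogboil, pihetgawbe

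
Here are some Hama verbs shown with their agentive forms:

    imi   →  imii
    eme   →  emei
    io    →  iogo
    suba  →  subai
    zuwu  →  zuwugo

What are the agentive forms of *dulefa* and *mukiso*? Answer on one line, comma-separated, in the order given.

dulefai, mukisogo

Looking at the last vowel of each stem: -go when the last vowel of the stem is a rounded vowel (*io*, *zuwu*); -i when the last vowel of the stem is an unrounded vowel (*imi*, *eme*, *suba*).
*dulefa*: last vowel = /a/, an unrounded vowel → -i → *dulefai*.
*mukiso*: last vowel = /o/, a rounded vowel → -go → *mukisogo*.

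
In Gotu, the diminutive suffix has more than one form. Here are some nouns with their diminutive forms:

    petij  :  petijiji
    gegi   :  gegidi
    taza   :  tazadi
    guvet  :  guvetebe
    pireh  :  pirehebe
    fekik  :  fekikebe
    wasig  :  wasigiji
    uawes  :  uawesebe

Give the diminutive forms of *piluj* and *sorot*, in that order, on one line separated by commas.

pilujiji, sorotebe

The suffix is conditioned by the final sound: -ebe when the stem ends in a voiceless consonant (*guvet*, *pireh*, *fekik*, *uawes*); -iji when the stem ends in a voiced consonant (*petij*, *wasig*); -di when the stem ends in a vowel (*gegi*, *taza*).
*piluj*: final sound = /j/, a voiced consonant → -iji → *pilujiji*.
*sorot* — final sound /t/ (a voiceless consonant) → -ebe → *sorotebe*.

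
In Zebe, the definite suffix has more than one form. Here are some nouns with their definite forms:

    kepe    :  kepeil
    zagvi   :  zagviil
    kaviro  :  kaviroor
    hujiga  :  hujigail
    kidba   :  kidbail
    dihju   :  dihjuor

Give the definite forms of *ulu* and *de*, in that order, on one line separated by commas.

uluor, deil

Looking at the last vowel of each stem: -or when the last vowel of the stem is a rounded vowel (*kaviro*, *dihju*); -il when the last vowel of the stem is an unrounded vowel (*kepe*, *zagvi*, *hujiga*, *kidba*).
Since the last vowel of *ulu* is /u/ (a rounded vowel), it takes -or, giving *uluor*.
The last vowel of *de* is /e/, which is an unrounded vowel, so the suffix is -il, giving *deil*.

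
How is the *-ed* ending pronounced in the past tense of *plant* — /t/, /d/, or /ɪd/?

The stem *plant* ends in /t/ or /d/.
The -ed suffix is realized as /ɪd/ after /t, d/; as /t/ after other voiceless consonants; and as /d/ after other voiced sounds.
So -ed on *plant* is pronounced /ɪd/.

/ɪd/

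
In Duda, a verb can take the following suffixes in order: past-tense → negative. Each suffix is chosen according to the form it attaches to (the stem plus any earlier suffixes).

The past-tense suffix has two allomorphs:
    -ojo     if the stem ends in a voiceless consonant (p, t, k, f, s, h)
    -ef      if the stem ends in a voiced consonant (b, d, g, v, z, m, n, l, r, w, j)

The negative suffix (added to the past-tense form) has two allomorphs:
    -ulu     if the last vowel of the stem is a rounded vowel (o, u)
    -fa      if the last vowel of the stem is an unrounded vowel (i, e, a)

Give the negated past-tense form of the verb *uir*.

uireffa

*uir*: final consonant = /r/, voiced → -ef → *uiref*.
Since the last vowel of the past-tense form *uiref* is /e/ (an unrounded vowel), it takes -fa, giving *uireffa*.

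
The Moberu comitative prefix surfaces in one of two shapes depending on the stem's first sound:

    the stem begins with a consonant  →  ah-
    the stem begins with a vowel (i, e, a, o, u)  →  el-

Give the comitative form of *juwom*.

*juwom*: first sound = /j/, a consonant → ah- → *ahjuwom*.

ahjuwom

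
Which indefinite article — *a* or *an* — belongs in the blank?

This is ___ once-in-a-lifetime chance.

a

The indefinite article is chosen by the initial *sound* of the following word, not its spelling.
*once-in-a-lifetime* begins with the sound /wʌ/ (*once* pronounced with initial /w/) — a consonant sound.
So the article is *a*: This is a once-in-a-lifetime chance.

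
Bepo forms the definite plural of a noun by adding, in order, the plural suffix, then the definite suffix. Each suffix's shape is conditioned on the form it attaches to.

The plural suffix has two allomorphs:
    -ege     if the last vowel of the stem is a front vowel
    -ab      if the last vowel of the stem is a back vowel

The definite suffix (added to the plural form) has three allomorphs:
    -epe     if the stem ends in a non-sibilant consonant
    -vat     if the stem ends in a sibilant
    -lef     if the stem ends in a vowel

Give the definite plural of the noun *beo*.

Since the last vowel of *beo* is /o/ (a back vowel), it takes -ab, giving *beoab*.
The plural form *beoab*: final sound = /b/, a non-sibilant consonant → -epe → *beoabepe*.

beoabepe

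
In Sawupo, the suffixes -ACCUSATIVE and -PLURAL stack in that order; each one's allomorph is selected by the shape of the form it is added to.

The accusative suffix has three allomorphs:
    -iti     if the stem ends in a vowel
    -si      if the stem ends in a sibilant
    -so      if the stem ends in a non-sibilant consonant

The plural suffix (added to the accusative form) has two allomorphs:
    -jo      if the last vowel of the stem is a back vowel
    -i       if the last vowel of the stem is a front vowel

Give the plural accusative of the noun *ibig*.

*ibig*: final sound = /g/, a non-sibilant consonant → -so → *ibigso*.
The last vowel of the accusative form *ibigso* is /o/, which is a back vowel, so the plural suffix is -jo, giving *ibigsojo*.

ibigsojo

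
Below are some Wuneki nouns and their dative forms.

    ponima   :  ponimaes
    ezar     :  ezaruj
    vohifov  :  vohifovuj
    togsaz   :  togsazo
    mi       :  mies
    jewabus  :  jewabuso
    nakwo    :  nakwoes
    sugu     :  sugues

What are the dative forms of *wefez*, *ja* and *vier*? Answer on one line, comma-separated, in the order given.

wefezo, jaes, vieruj

The alternation tracks the final sound of the stem — -o when the stem ends in a sibilant (*togsaz*, *jewabus*); -uj when the stem ends in a non-sibilant consonant (*ezar*, *vohifov*); -es when the stem ends in a vowel (*ponima*, *mi*, *nakwo*, *sugu*).
*wefez*: final sound = /z/, a sibilant → -o → *wefezo*.
Since the final sound of *ja* is /a/ (a vowel), it takes -es, giving *jaes*.
The final sound of *vier* is /r/, which is a non-sibilant consonant, so the suffix is -uj, giving *vieruj*.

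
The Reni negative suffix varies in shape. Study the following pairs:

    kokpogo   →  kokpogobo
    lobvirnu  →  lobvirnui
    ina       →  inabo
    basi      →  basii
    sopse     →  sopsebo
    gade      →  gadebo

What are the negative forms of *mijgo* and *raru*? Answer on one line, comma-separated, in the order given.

mijgobo, rarui

The pattern is height harmony: -i when the last vowel of the stem is a high vowel (*lobvirnu*, *basi*); -bo when the last vowel of the stem is a non-high vowel (*kokpogo*, *ina*, *sopse*, *gade*).
The last vowel of *mijgo* is /o/, which is a non-high vowel, so the suffix is -bo, giving *mijgobo*.
Since the last vowel of *raru* is /u/ (a high vowel), it takes -i, giving *rarui*.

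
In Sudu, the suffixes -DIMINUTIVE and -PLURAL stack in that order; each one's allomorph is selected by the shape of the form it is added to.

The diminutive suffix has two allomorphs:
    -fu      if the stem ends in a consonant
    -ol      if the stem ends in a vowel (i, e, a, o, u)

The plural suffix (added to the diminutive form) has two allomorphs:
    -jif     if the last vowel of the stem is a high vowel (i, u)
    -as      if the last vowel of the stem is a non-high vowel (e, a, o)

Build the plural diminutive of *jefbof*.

jefboffujif

The final sound of *jefbof* is /f/, which is a consonant, so the diminutive suffix is -fu, giving *jefboffu*.
The last vowel of the diminutive form *jefboffu* is /u/, which is a high vowel, so the plural suffix is -jif, giving *jefboffujif*.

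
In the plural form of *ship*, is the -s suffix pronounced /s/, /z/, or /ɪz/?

The stem *ship* ends in a voiceless non-sibilant consonant.
The plural suffix surfaces as /ɪz/ after sibilants, /s/ after other voiceless consonants, and /z/ after other voiced sounds.
So the plural -s on *ship* is pronounced /s/.

/s/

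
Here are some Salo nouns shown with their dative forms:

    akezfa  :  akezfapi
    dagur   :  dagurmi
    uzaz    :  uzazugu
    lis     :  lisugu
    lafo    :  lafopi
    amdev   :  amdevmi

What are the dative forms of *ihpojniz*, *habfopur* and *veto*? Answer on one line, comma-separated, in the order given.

ihpojnizugu, habfopurmi, vetopi

The suffix is conditioned by the final sound: -ugu when the stem ends in a sibilant (*uzaz*, *lis*); -mi when the stem ends in a non-sibilant consonant (*dagur*, *amdev*); -pi when the stem ends in a vowel (*akezfa*, *lafo*).
*ihpojniz*: final sound = /z/, a sibilant → -ugu → *ihpojnizugu*.
*habfopur* — final sound /r/ (a non-sibilant consonant) → -mi → *habfopurmi*.
Since the final sound of *veto* is /o/ (a vowel), it takes -pi, giving *vetopi*.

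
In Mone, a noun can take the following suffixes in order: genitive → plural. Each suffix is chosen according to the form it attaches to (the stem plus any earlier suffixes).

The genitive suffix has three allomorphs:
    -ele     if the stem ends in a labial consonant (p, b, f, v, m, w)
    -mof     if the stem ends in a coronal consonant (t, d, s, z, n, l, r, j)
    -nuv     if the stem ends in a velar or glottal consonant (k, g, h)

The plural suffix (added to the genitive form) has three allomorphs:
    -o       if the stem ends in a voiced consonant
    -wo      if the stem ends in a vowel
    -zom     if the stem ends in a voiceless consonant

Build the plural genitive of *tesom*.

tesomelewo

The final consonant of *tesom* is /m/, which is labial, so the genitive suffix is -ele, giving *tesomele*.
The final sound of the genitive form *tesomele* is /e/, which is a vowel, so the plural suffix is -wo, giving *tesomelewo*.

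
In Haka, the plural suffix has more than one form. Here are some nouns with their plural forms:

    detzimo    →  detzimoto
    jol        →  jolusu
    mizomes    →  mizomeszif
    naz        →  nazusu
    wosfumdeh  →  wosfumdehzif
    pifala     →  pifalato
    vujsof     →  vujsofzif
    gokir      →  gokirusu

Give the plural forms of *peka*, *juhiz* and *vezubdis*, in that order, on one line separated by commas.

pekato, juhizusu, vezubdiszif

The pattern is voicing of the final sound: -zif when the stem ends in a voiceless consonant (*mizomes*, *wosfumdeh*, *vujsof*); -usu when the stem ends in a voiced consonant (*jol*, *naz*, *gokir*); -to when the stem ends in a vowel (*detzimo*, *pifala*).
*peka* — final sound /a/ (a vowel) → -to → *pekato*.
*juhiz*: final sound = /z/, a voiced consonant → -usu → *juhizusu*.
The final sound of *vezubdis* is /s/, which is a voiceless consonant, so the suffix is -zif, giving *vezubdiszif*.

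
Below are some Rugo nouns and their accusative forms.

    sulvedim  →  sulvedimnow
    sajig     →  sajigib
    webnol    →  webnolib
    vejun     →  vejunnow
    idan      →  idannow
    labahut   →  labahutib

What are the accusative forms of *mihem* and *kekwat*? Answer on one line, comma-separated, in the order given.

The pattern is nasality of the final consonant: -now when the stem ends in a nasal (*sulvedim*, *vejun*, *idan*); -ib when the stem ends in a non-nasal consonant (*sajig*, *webnol*, *labahut*).
The final consonant of *mihem* is /m/, which is a nasal, so the suffix is -now, giving *mihemnow*.
*kekwat* — final consonant /t/ (non-nasal) → -ib → *kekwatib*.

mihemnow, kekwatib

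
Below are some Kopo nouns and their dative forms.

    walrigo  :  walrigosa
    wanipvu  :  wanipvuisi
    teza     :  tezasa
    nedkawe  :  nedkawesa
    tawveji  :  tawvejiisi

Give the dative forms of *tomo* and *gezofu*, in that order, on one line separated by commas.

Looking at the last vowel of each stem: -isi when the last vowel of the stem is a high vowel (*wanipvu*, *tawveji*); -sa when the last vowel of the stem is a non-high vowel (*walrigo*, *teza*, *nedkawe*).
The last vowel of *tomo* is /o/, which is a non-high vowel, so the suffix is -sa, giving *tomosa*.
Since the last vowel of *gezofu* is /u/ (a high vowel), it takes -isi, giving *gezofuisi*.

tomosa, gezofuisi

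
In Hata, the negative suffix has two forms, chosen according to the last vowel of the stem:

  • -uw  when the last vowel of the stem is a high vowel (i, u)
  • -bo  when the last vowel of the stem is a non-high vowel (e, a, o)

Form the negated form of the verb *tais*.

taisuw

Since the last vowel of *tais* is /i/ (a high vowel), it takes -uw, giving *taisuw*.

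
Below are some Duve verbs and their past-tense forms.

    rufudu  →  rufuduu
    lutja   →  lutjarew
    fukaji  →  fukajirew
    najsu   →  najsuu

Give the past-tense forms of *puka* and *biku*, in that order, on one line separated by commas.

pukarew, bikuu

The suffix is conditioned by the last vowel: -u when the last vowel of the stem is a rounded vowel (*rufudu*, *najsu*); -rew when the last vowel of the stem is an unrounded vowel (*lutja*, *fukaji*).
*puka*: last vowel = /a/, an unrounded vowel → -rew → *pukarew*.
*biku* — last vowel /u/ (a rounded vowel) → -u → *bikuu*.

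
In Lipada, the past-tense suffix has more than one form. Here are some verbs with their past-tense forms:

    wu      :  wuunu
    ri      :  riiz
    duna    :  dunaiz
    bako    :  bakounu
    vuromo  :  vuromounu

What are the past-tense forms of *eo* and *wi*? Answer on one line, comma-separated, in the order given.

eounu, wiiz

The pattern is rounding harmony: -unu when the last vowel of the stem is a rounded vowel (*wu*, *bako*, *vuromo*); -iz when the last vowel of the stem is an unrounded vowel (*ri*, *duna*).
The last vowel of *eo* is /o/, which is a rounded vowel, so the suffix is -unu, giving *eounu*.
*wi* — last vowel /i/ (an unrounded vowel) → -iz → *wiiz*.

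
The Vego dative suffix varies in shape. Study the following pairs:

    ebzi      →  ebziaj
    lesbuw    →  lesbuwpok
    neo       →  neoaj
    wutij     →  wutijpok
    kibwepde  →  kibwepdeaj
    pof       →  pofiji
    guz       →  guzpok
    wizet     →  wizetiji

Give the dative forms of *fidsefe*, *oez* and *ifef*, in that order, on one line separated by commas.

The suffix is conditioned by the final sound: -iji when the stem ends in a voiceless consonant (*pof*, *wizet*); -pok when the stem ends in a voiced consonant (*lesbuw*, *wutij*, *guz*); -aj when the stem ends in a vowel (*ebzi*, *neo*, *kibwepde*).
Since the final sound of *fidsefe* is /e/ (a vowel), it takes -aj, giving *fidsefeaj*.
Since the final sound of *oez* is /z/ (a voiced consonant), it takes -pok, giving *oezpok*.
*ifef*: final sound = /f/, a voiceless consonant → -iji → *ifefiji*.

fidsefeaj, oezpok, ifefiji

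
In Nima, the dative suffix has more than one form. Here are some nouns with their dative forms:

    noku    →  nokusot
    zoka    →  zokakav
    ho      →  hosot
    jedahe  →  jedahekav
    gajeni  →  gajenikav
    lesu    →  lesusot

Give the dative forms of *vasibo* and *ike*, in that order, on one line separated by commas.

The suffix is conditioned by the last vowel: -sot when the last vowel of the stem is a rounded vowel (*noku*, *ho*, *lesu*); -kav when the last vowel of the stem is an unrounded vowel (*zoka*, *jedahe*, *gajeni*).
Since the last vowel of *vasibo* is /o/ (a rounded vowel), it takes -sot, giving *vasibosot*.
*ike*: last vowel = /e/, an unrounded vowel → -kav → *ikekav*.

vasibosot, ikekav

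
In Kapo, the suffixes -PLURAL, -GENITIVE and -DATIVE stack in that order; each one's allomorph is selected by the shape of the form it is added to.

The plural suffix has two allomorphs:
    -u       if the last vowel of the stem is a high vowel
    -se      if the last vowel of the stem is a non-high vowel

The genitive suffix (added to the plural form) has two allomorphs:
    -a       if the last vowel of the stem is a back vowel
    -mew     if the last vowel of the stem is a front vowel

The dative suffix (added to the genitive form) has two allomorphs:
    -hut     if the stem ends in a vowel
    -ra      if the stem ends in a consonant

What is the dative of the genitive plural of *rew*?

*rew*: last vowel = /e/, a non-high vowel → -se → *rewse*.
The plural form *rewse*: last vowel = /e/, a front vowel → -mew → *rewsemew*.
The genitive form *rewsemew*: final sound = /w/, a consonant → -ra → *rewsemewra*.

rewsemewra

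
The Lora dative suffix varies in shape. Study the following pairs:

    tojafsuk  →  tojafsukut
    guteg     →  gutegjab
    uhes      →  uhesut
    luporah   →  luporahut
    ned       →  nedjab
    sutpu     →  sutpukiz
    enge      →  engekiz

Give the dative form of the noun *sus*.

susut

The alternation tracks the final sound of the stem — -ut when the stem ends in a voiceless consonant (*tojafsuk*, *uhes*, *luporah*); -jab when the stem ends in a voiced consonant (*guteg*, *ned*); -kiz when the stem ends in a vowel (*sutpu*, *enge*).
*sus* — final sound /s/ (a voiceless consonant) → -ut → *susut*.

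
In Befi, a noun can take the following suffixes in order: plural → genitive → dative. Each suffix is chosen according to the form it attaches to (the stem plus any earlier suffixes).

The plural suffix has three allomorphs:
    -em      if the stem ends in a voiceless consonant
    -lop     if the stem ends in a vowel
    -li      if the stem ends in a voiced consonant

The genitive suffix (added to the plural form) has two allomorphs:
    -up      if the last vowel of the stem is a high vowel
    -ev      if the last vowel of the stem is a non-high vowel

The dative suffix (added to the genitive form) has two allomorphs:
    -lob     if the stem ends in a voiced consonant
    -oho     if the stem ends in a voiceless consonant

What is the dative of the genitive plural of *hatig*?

*hatig*: final sound = /g/, a voiced consonant → -li → *hatigli*.
The plural form *hatigli* — last vowel /i/ (a high vowel) → -up → *hatigliup*.
The genitive form *hatigliup*: final consonant = /p/, voiceless → -oho → *hatigliupoho*.

hatigliupoho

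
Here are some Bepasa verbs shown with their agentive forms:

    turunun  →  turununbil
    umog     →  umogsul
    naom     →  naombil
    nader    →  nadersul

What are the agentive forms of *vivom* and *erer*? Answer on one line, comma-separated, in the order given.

The suffix is conditioned by the final consonant: -bil when the stem ends in a nasal (*turunun*, *naom*); -sul when the stem ends in a non-nasal consonant (*umog*, *nader*).
*vivom*: final consonant = /m/, a nasal → -bil → *vivombil*.
*erer* — final consonant /r/ (non-nasal) → -sul → *erersul*.

vivombil, erersul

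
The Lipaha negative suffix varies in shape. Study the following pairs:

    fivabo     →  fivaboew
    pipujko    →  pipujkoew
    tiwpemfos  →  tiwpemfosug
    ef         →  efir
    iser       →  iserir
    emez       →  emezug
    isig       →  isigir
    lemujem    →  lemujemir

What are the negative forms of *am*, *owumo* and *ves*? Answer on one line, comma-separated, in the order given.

amir, owumoew, vesug

The alternation tracks the final sound of the stem — -ug when the stem ends in a sibilant (*tiwpemfos*, *emez*); -ir when the stem ends in a non-sibilant consonant (*ef*, *iser*, *isig*, *lemujem*); -ew when the stem ends in a vowel (*fivabo*, *pipujko*).
*am* — final sound /m/ (a non-sibilant consonant) → -ir → *amir*.
*owumo* — final sound /o/ (a vowel) → -ew → *owumoew*.
Since the final sound of *ves* is /s/ (a sibilant), it takes -ug, giving *vesug*.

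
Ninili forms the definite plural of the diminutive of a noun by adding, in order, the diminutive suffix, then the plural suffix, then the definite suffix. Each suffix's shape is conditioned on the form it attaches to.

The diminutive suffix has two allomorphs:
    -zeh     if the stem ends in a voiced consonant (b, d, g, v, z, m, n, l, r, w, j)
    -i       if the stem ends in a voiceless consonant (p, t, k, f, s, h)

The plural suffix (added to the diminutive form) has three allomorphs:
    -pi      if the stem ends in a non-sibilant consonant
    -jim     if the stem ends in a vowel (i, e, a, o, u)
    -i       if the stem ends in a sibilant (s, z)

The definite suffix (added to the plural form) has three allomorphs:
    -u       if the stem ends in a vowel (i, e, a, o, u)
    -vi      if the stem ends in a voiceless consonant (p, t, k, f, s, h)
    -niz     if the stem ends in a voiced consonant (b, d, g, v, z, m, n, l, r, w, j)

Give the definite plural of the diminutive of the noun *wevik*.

wevikijimniz

The final consonant of *wevik* is /k/, which is voiceless, so the diminutive suffix is -i, giving *weviki*.
Since the final sound of the diminutive form *weviki* is /i/ (a vowel), it takes -jim, giving *wevikijim*.
The plural form *wevikijim* — final sound /m/ (a voiced consonant) → -niz → *wevikijimniz*.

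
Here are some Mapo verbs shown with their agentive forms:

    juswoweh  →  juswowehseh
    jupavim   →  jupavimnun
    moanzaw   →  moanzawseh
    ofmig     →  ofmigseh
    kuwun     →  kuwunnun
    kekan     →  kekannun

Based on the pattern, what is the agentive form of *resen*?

Looking at the final consonant of each stem: -nun when the stem ends in a nasal (*jupavim*, *kuwun*, *kekan*); -seh when the stem ends in a non-nasal consonant (*juswoweh*, *moanzaw*, *ofmig*).
Since the final consonant of *resen* is /n/ (a nasal), it takes -nun, giving *resennun*.

resennun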